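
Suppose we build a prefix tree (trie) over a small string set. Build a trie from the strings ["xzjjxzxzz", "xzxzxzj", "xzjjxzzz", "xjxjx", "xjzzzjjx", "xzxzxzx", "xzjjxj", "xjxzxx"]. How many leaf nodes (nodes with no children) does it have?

8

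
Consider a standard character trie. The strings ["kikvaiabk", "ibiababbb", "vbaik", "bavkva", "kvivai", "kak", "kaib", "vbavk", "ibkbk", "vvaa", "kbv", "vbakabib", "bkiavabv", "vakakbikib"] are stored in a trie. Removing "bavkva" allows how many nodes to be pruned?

5

A node on "bavkva"'s path can go only if nothing else ends at it or branches off below it.
The suffix "avkva" (5 nodes) is used only by "bavkva"; the node for "b" still has the child "k", so pruning stops there.
Nodes removed: 5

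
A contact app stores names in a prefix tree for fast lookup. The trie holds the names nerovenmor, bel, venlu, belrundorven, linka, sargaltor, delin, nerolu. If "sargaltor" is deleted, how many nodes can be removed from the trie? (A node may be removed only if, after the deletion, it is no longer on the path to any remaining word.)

Walk "sargaltor" from the leaf back toward the root, removing each node that no remaining word uses.
No other word shares any prefix with "sargaltor", so all 9 of its nodes go.
Nodes removed: 9

9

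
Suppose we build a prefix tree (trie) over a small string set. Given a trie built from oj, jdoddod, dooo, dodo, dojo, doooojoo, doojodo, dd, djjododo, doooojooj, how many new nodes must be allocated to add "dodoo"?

The longest prefix of "dodoo" already in the trie is "dodo" (length 4).
New nodes needed: |"dodoo"| − 4 = 5 − 4 = 1.

1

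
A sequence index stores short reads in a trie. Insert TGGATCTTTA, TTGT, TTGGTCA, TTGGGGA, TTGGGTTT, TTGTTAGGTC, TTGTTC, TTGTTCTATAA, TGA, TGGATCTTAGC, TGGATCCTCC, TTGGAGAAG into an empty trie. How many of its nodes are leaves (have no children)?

A leaf is a node with no children — equivalently, the end of a word that is not a proper prefix of any other stored word.
Those words: "TGA", "TGGATCCTCC", "TGGATCTTAGC", "TGGATCTTTA", "TTGGAGAAG", "TTGGGGA", "TTGGGTTT", "TTGGTCA", "TTGTTAGGTC", "TTGTTCTATAA"
Leaf count: 10

10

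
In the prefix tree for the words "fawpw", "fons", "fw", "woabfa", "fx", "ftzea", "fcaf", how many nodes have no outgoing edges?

7

A leaf is a node with no children — equivalently, the end of a word that is not a proper prefix of any other stored word.
Those words: "fawpw", "fcaf", "fons", "ftzea", "fw", "fx", "woabfa"
Leaf count: 7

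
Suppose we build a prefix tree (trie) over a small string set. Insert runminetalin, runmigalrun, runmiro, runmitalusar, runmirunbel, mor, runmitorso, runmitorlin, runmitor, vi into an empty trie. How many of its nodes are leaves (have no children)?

Leaves are exactly the stored words that no other stored word extends.
Those words: "mor", "runmigalrun", "runminetalin", "runmiro", "runmirunbel", "runmitalusar", "runmitorlin", "runmitorso", "vi"
Leaf count: 9

9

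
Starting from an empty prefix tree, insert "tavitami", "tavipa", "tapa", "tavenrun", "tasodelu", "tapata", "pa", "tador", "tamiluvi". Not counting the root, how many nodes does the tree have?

For each word, the new-node count is its length minus the longest prefix already in the trie:
  "tavitami" → 8 new (t, a, v, i, t, a, m, i)
  "tavipa" → prefix "tavi" already present; 2 new (p, a)
  "tapa" → prefix "ta" already present; 2 new (p, a)
  "tavenrun" → prefix "tav" already present; 5 new (e, n, r, u, n)
  "tasodelu" → prefix "ta" already present; 6 new (s, o, d, e, l, u)
  "tapata" → prefix "tapa" already present; 2 new (t, a)
  "pa" → 2 new (p, a)
  "tador" → prefix "ta" already present; 3 new (d, o, r)
  "tamiluvi" → prefix "ta" already present; 6 new (m, i, l, u, v, i)
Total nodes = 8 + 2 + 2 + 5 + 6 + 2 + 2 + 3 + 6 = 36

36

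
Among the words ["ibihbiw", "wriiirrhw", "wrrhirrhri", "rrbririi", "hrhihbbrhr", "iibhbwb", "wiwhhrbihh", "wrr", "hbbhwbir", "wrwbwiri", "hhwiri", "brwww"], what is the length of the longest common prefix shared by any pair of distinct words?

3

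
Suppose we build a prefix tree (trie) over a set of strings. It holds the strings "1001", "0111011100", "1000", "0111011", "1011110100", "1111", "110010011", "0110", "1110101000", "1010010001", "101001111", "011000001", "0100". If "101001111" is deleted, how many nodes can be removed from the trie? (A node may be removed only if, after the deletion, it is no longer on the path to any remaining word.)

A node on "101001111"'s path can go only if nothing else ends at it or branches off below it.
The suffix "111" (3 nodes) is used only by "101001111"; the node for "101001" still has the child "0", so pruning stops there.
Nodes removed: 3

3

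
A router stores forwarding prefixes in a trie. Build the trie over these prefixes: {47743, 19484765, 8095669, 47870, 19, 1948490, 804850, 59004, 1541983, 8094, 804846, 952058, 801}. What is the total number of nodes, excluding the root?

50

Count nodes per top-level branch (shared prefixes stored once):
  '1'-branch (1541983, 19, 19484765, 1948490): 16 nodes
  '4'-branch (47743, 47870): 8 nodes
  '5'-branch (59004): 5 nodes
  '8'-branch (801, 804846, 804850, 8094, 8095669): 15 nodes
  '9'-branch (952058): 6 nodes
Sum: 50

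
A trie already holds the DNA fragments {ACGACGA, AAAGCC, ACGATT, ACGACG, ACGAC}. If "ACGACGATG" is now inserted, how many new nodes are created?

The longest prefix of "ACGACGATG" already in the trie is "ACGACGA" (length 7).
So 9 − 7 = 2 new nodes.

2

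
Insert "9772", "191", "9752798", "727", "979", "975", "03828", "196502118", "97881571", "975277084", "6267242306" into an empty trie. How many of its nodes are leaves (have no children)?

10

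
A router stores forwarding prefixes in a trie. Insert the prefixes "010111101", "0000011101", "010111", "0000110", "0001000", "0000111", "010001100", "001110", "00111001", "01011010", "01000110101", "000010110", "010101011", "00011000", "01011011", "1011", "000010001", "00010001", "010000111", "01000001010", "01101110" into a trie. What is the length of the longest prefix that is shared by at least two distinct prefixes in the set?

Look for the deepest trie node that still has at least two words in its subtree.
e.g. "010001100" and "01000110101" share the prefix "01000110" of length 8; no pair shares a longer one.
Longest shared-prefix length: 8

8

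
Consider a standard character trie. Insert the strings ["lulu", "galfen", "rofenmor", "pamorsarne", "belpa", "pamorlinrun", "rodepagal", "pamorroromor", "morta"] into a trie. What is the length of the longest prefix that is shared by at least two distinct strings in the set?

5

Equivalently: take the maximum, over all pairs, of their longest common prefix length.
e.g. "pamorlinrun" and "pamorroromor" share the prefix "pamor" of length 5; no pair shares a longer one.
Longest shared-prefix length: 5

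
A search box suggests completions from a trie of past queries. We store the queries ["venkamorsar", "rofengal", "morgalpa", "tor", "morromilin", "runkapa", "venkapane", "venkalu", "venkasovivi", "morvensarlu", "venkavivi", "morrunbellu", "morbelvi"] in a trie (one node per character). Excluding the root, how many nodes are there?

For each word, the new-node count is its length minus the longest prefix already in the trie:
  "venkamorsar" → 11 new (v, e, n, k, a, m, o, r, s, a, r)
  "rofengal" → 8 new (r, o, f, e, n, g, a, l)
  "morgalpa" → 8 new (m, o, r, g, a, l, p, a)
  "tor" → 3 new (t, o, r)
  "morromilin" → prefix "mor" already present; 7 new (r, o, m, i, l, i, n)
  "runkapa" → prefix "r" already present; 6 new (u, n, k, a, p, a)
  "venkapane" → prefix "venka" already present; 4 new (p, a, n, e)
  "venkalu" → prefix "venka" already present; 2 new (l, u)
  "venkasovivi" → prefix "venka" already present; 6 new (s, o, v, i, v, i)
  "morvensarlu" → prefix "mor" already present; 8 new (v, e, n, s, a, r, l, u)
  "venkavivi" → prefix "venka" already present; 4 new (v, i, v, i)
  "morrunbellu" → prefix "morr" already present; 7 new (u, n, b, e, l, l, u)
  "morbelvi" → prefix "mor" already present; 5 new (b, e, l, v, i)
Total nodes = 11 + 8 + 8 + 3 + 7 + 6 + 4 + 2 + 6 + 8 + 4 + 7 + 5 = 79

79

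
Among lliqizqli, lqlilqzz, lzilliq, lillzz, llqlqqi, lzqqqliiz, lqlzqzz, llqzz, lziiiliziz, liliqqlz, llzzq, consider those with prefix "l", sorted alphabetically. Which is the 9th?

Words with prefix "l", in lexicographic order: "liliqqlz", "lillzz", "lliqizqli", "llqlqqi", "llqzz", "llzzq", "lqlilqzz", "lqlzqzz", "lziiiliziz", "lzilliq", "lzqqqliiz"
Position 9: lziiiliziz

lziiiliziz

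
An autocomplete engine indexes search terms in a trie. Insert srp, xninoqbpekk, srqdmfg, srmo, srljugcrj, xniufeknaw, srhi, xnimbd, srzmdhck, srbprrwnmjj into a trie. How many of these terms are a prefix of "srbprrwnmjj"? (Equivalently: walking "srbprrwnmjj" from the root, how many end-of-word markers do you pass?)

1

Walk "srbprrwnmjj" from the root; an end-of-word marker is hit whenever a stored word is a prefix of "srbprrwnmjj".
Prefixes of the query that are stored words: "srbprrwnmjj"
Count: 1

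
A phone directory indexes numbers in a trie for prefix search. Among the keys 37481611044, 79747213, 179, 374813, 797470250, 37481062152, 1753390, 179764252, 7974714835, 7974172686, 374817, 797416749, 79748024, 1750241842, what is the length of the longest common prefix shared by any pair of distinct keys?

Look for the deepest trie node that still has at least two words in its subtree.
"37481062152" and "374813" agree on "37481" (5 characters) before diverging; nothing deeper is shared.
Longest shared-prefix length: 5

5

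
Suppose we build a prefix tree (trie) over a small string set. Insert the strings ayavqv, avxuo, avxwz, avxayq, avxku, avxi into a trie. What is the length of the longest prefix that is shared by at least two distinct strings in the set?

Look for the deepest trie node that still has at least two words in its subtree.
"avxayq" and "avxi" agree on "avx" (3 characters) before diverging; nothing deeper is shared.
Longest shared-prefix length: 3

3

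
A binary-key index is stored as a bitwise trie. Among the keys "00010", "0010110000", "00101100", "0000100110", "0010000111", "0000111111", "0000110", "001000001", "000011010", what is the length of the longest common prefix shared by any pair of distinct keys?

The deepest shared node is where two words last agree before diverging.
e.g. "00101100" and "0010110000" share the prefix "00101100" of length 8; no pair shares a longer one.
Longest shared-prefix length: 8

8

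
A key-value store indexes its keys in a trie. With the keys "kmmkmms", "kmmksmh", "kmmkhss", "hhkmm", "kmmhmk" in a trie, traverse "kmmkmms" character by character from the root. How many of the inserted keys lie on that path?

1

Check each prefix of "kmmkmms" against the stored set — each match is an end-marker on the path.
Prefixes of the query that are stored words: "kmmkmms"
Count: 1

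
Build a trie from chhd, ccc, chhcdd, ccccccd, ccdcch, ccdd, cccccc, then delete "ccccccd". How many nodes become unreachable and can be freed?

1

After clearing the end-marker at "ccccccd", prune upward until reaching a node still needed by another word.
The suffix "d" (1 node) is used only by "ccccccd"; "cccccc" is itself a stored word, so pruning stops there.
Nodes removed: 1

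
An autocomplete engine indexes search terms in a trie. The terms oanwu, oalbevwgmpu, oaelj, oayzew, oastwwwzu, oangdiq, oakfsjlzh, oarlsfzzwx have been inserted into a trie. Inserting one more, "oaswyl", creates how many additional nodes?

3

"oas" is already a path in the trie; the remaining "wyl" must be added.
New nodes needed: |"oaswyl"| − 3 = 6 − 3 = 3.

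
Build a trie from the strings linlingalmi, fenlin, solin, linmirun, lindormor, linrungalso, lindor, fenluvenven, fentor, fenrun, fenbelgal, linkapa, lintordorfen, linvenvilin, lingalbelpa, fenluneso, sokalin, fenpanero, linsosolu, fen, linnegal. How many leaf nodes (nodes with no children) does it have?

A leaf is a node with no children — equivalently, the end of a word that is not a proper prefix of any other stored word.
Those words: "fenbelgal", "fenlin", "fenluneso", "fenluvenven", "fenpanero", "fenrun", "fentor", "lindormor", "lingalbelpa", "linkapa", "linlingalmi", "linmirun", "linnegal", "linrungalso", "linsosolu", "lintordorfen", "linvenvilin", "sokalin", "solin"
Leaf count: 19

19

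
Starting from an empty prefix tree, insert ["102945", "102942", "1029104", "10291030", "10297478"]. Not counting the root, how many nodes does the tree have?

Trace insertions, counting only characters that open a new branch:
  "102945" → 6 new (1, 0, 2, 9, 4, 5)
  "102942" → prefix "10294" already present; 1 new (2)
  "1029104" → prefix "1029" already present; 3 new (1, 0, 4)
  "10291030" → prefix "102910" already present; 2 new (3, 0)
  "10297478" → prefix "1029" already present; 4 new (7, 4, 7, 8)
Total nodes = 6 + 1 + 3 + 2 + 4 = 16

16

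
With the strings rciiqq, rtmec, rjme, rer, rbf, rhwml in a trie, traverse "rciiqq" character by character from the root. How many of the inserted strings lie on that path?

1

Walk "rciiqq" from the root; an end-of-word marker is hit whenever a stored word is a prefix of "rciiqq".
Prefixes of the query that are stored words: "rciiqq"
Count: 1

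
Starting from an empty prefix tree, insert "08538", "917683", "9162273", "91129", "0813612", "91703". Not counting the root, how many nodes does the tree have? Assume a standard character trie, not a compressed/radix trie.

Trie structure (* marks end of a word):
(root)
├─ 0
│  └─ 8
│     ├─ 1
│     │  └─ 3
│     │     └─ 6
│     │        └─ 1
│     │           └─ 2 *
│     └─ 5
│        └─ 3
│           └─ 8 *
└─ 9
   └─ 1
      ├─ 1
      │  └─ 2
      │     └─ 9 *
      ├─ 6
      │  └─ 2
      │     └─ 2
      │        └─ 7
      │           └─ 3 *
      └─ 7
         ├─ 0
         │  └─ 3 *
         └─ 6
            └─ 8
               └─ 3 *
Counting every labelled node above: 26.

26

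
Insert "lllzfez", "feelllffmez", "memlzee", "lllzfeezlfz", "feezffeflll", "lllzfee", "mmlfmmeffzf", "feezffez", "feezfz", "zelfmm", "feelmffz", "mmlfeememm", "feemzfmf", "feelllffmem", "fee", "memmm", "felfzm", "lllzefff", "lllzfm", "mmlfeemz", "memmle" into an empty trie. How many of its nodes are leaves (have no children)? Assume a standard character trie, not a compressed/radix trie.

A leaf is a node with no children — equivalently, the end of a word that is not a proper prefix of any other stored word.
Those words: "feelllffmem", "feelllffmez", "feelmffz", "feemzfmf", "feezffeflll", "feezffez", "feezfz", "felfzm", "lllzefff", "lllzfeezlfz", "lllzfez", "lllzfm", "memlzee", "memmle", "memmm", "mmlfeememm", "mmlfeemz", "mmlfmmeffzf", "zelfmm"
Leaf count: 19

19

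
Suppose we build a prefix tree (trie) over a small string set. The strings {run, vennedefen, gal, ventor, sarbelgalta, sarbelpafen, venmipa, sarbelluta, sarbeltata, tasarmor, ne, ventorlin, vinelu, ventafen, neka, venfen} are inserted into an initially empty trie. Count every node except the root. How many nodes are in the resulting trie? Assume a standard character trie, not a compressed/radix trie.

74

For each word, the new-node count is its length minus the longest prefix already in the trie:
  "run" → 3 new (r, u, n)
  "vennedefen" → 10 new (v, e, n, n, e, d, e, f, e, n)
  "gal" → 3 new (g, a, l)
  "ventor" → prefix "ven" already present; 3 new (t, o, r)
  "sarbelgalta" → 11 new (s, a, r, b, e, l, g, a, l, t, a)
  "sarbelpafen" → prefix "sarbel" already present; 5 new (p, a, f, e, n)
  "venmipa" → prefix "ven" already present; 4 new (m, i, p, a)
  "sarbelluta" → prefix "sarbel" already present; 4 new (l, u, t, a)
  "sarbeltata" → prefix "sarbel" already present; 4 new (t, a, t, a)
  "tasarmor" → 8 new (t, a, s, a, r, m, o, r)
  "ne" → 2 new (n, e)
  "ventorlin" → prefix "ventor" already present; 3 new (l, i, n)
  "vinelu" → prefix "v" already present; 5 new (i, n, e, l, u)
  "ventafen" → prefix "vent" already present; 4 new (a, f, e, n)
  "neka" → prefix "ne" already present; 2 new (k, a)
  "venfen" → prefix "ven" already present; 3 new (f, e, n)
Total nodes = 3 + 10 + 3 + 3 + 11 + 5 + 4 + 4 + 4 + 8 + 2 + 3 + 5 + 4 + 2 + 3 = 74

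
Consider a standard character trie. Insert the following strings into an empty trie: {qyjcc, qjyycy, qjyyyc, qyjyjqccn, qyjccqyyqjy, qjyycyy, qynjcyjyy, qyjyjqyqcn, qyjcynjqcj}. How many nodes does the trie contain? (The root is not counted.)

42

Count nodes per top-level branch (shared prefixes stored once):
  'q'-branch (qjyycy, qjyycyy, qjyyyc, qyjcc, qyjccqyyqjy, qyjcynjqcj, qyjyjqccn, qyjyjqyqcn, qynjcyjyy): 42 nodes
Sum: 42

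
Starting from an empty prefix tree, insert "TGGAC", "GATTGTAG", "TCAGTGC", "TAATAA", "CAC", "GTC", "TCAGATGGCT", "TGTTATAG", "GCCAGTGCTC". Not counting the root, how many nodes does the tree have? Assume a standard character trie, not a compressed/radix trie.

50

Trace insertions, counting only characters that open a new branch:
  "TGGAC" → 5 new (T, G, G, A, C)
  "GATTGTAG" → 8 new (G, A, T, T, G, T, A, G)
  "TCAGTGC" → prefix "T" already present; 6 new (C, A, G, T, G, C)
  "TAATAA" → prefix "T" already present; 5 new (A, A, T, A, A)
  "CAC" → 3 new (C, A, C)
  "GTC" → prefix "G" already present; 2 new (T, C)
  "TCAGATGGCT" → prefix "TCAG" already present; 6 new (A, T, G, G, C, T)
  "TGTTATAG" → prefix "TG" already present; 6 new (T, T, A, T, A, G)
  "GCCAGTGCTC" → prefix "G" already present; 9 new (C, C, A, G, T, G, C, T, C)
Total nodes = 5 + 8 + 6 + 5 + 3 + 2 + 6 + 6 + 9 = 50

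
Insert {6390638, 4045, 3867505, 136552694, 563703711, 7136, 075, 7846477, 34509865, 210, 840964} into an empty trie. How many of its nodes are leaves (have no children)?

11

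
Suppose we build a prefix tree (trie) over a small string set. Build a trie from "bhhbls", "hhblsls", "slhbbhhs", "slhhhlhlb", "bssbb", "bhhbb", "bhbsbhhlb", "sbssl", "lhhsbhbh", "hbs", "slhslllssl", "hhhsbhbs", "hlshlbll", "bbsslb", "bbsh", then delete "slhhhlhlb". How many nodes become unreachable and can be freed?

6

Walk "slhhhlhlb" from the leaf back toward the root, removing each node that no remaining word uses.
The suffix "hhlhlb" (6 nodes) is used only by "slhhhlhlb"; the node for "slh" still has the child "b", so pruning stops there.
Nodes removed: 6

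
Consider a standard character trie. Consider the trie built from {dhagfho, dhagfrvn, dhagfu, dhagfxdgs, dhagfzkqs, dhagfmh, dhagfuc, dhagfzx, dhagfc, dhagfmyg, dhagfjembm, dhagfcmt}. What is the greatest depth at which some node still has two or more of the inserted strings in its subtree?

Look for the deepest trie node that still has at least two words in its subtree.
"dhagfc" and "dhagfcmt" agree on "dhagfc" (6 characters) before diverging; nothing deeper is shared.
Longest shared-prefix length: 6

6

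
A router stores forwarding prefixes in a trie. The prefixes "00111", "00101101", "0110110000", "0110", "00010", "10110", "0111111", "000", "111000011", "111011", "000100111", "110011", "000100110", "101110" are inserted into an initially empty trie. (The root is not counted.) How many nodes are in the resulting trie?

52

Insert word by word; a character creates a node only if that edge doesn't already exist:
  "00111" → 5 new (0, 0, 1, 1, 1)
  "00101101" → prefix "001" already present; 5 new (0, 1, 1, 0, 1)
  "0110110000" → prefix "0" already present; 9 new (1, 1, 0, 1, 1, 0, 0, 0, 0)
  "0110" → prefix "0110" already present; 0 new (none)
  "00010" → prefix "00" already present; 3 new (0, 1, 0)
  "10110" → 5 new (1, 0, 1, 1, 0)
  "0111111" → prefix "011" already present; 4 new (1, 1, 1, 1)
  "000" → prefix "000" already present; 0 new (none)
  "111000011" → prefix "1" already present; 8 new (1, 1, 0, 0, 0, 0, 1, 1)
  "111011" → prefix "1110" already present; 2 new (1, 1)
  "000100111" → prefix "00010" already present; 4 new (0, 1, 1, 1)
  "110011" → prefix "11" already present; 4 new (0, 0, 1, 1)
  "000100110" → prefix "00010011" already present; 1 new (0)
  "101110" → prefix "1011" already present; 2 new (1, 0)
Total nodes = 5 + 5 + 9 + 0 + 3 + 5 + 4 + 0 + 8 + 2 + 4 + 4 + 1 + 2 = 52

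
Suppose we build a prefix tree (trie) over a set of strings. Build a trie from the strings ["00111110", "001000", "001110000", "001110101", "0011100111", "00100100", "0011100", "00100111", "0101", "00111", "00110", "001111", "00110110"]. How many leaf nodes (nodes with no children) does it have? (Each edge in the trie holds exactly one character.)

A leaf is a node with no children — equivalently, the end of a word that is not a proper prefix of any other stored word.
Those words: "001000", "00100100", "00100111", "00110110", "001110000", "0011100111", "001110101", "00111110", "0101"
Leaf count: 9

9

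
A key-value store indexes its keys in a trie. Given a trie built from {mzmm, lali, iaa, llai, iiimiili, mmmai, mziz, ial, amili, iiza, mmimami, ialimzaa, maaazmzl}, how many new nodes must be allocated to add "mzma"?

1

Walking "mzma" from the root, the first 3 characters ("mzm") follow existing edges; "a" is the first miss.
So 4 − 3 = 1 new nodes.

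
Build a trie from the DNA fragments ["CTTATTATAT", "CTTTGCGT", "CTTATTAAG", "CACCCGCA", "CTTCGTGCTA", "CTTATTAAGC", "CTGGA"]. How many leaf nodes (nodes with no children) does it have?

Leaves are exactly the stored words that no other stored word extends.
Those words: "CACCCGCA", "CTGGA", "CTTATTAAGC", "CTTATTATAT", "CTTCGTGCTA", "CTTTGCGT"
Leaf count: 6

6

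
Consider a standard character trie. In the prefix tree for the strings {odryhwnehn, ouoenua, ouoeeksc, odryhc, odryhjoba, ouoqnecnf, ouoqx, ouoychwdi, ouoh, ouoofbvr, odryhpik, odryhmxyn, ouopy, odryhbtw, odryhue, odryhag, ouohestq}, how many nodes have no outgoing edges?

16

A leaf is a node with no children — equivalently, the end of a word that is not a proper prefix of any other stored word.
Those words: "odryhag", "odryhbtw", "odryhc", "odryhjoba", "odryhmxyn", "odryhpik", "odryhue", "odryhwnehn", "ouoeeksc", "ouoenua", "ouohestq", "ouoofbvr", "ouopy", "ouoqnecnf", "ouoqx", "ouoychwdi"
Leaf count: 16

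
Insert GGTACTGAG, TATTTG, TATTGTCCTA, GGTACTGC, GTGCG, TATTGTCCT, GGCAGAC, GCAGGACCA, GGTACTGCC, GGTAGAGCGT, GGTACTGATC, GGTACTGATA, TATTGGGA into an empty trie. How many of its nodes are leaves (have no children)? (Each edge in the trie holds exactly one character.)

11

Leaves are exactly the stored words that no other stored word extends.
Those words: "GCAGGACCA", "GGCAGAC", "GGTACTGAG", "GGTACTGATA", "GGTACTGATC", "GGTACTGCC", "GGTAGAGCGT", "GTGCG", "TATTGGGA", "TATTGTCCTA", "TATTTG"
Leaf count: 11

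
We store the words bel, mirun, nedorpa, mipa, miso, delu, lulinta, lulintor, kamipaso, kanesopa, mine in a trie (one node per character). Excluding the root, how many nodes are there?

For each word, the new-node count is its length minus the longest prefix already in the trie:
  "bel" → 3 new (b, e, l)
  "mirun" → 5 new (m, i, r, u, n)
  "nedorpa" → 7 new (n, e, d, o, r, p, a)
  "mipa" → prefix "mi" already present; 2 new (p, a)
  "miso" → prefix "mi" already present; 2 new (s, o)
  "delu" → 4 new (d, e, l, u)
  "lulinta" → 7 new (l, u, l, i, n, t, a)
  "lulintor" → prefix "lulint" already present; 2 new (o, r)
  "kamipaso" → 8 new (k, a, m, i, p, a, s, o)
  "kanesopa" → prefix "ka" already present; 6 new (n, e, s, o, p, a)
  "mine" → prefix "mi" already present; 2 new (n, e)
Total nodes = 3 + 5 + 7 + 2 + 2 + 4 + 7 + 2 + 8 + 6 + 2 = 48

48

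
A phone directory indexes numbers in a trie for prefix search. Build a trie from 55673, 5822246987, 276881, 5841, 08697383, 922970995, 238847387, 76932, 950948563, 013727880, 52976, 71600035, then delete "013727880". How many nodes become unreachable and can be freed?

8

Walk "013727880" from the leaf back toward the root, removing each node that no remaining word uses.
The suffix "13727880" (8 nodes) is used only by "013727880"; the node for "0" still has the child "8", so pruning stops there.
Nodes removed: 8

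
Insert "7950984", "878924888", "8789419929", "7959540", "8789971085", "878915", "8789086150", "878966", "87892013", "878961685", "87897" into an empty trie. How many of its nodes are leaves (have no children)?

A leaf is a node with no children — equivalently, the end of a word that is not a proper prefix of any other stored word.
Those words: "7950984", "7959540", "8789086150", "878915", "87892013", "878924888", "8789419929", "878961685", "878966", "87897", "8789971085"
Leaf count: 11

11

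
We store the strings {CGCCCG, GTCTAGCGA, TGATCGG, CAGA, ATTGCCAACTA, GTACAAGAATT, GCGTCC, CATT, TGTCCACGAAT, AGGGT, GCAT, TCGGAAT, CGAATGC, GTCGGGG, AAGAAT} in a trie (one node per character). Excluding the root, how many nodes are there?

87

For each word, the new-node count is its length minus the longest prefix already in the trie:
  "CGCCCG" → 6 new (C, G, C, C, C, G)
  "GTCTAGCGA" → 9 new (G, T, C, T, A, G, C, G, A)
  "TGATCGG" → 7 new (T, G, A, T, C, G, G)
  "CAGA" → prefix "C" already present; 3 new (A, G, A)
  "ATTGCCAACTA" → 11 new (A, T, T, G, C, C, A, A, C, T, A)
  "GTACAAGAATT" → prefix "GT" already present; 9 new (A, C, A, A, G, A, A, T, T)
  "GCGTCC" → prefix "G" already present; 5 new (C, G, T, C, C)
  "CATT" → prefix "CA" already present; 2 new (T, T)
  "TGTCCACGAAT" → prefix "TG" already present; 9 new (T, C, C, A, C, G, A, A, T)
  "AGGGT" → prefix "A" already present; 4 new (G, G, G, T)
  "GCAT" → prefix "GC" already present; 2 new (A, T)
  "TCGGAAT" → prefix "T" already present; 6 new (C, G, G, A, A, T)
  "CGAATGC" → prefix "CG" already present; 5 new (A, A, T, G, C)
  "GTCGGGG" → prefix "GTC" already present; 4 new (G, G, G, G)
  "AAGAAT" → prefix "A" already present; 5 new (A, G, A, A, T)
Total nodes = 6 + 9 + 7 + 3 + 11 + 9 + 5 + 2 + 9 + 4 + 2 + 6 + 5 + 4 + 5 = 87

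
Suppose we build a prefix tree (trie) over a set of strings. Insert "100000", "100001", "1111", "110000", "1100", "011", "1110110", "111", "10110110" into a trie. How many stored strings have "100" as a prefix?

Filter for entries beginning with "100":
Matches: "100000", "100001"
Count: 2

2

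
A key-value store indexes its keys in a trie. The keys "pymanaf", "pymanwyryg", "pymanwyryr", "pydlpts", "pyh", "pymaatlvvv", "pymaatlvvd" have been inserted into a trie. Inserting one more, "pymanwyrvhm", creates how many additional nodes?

"pymanwyr" is already a path in the trie; the remaining "vhm" must be added.
New nodes needed: |"pymanwyrvhm"| − 8 = 11 − 8 = 3.

3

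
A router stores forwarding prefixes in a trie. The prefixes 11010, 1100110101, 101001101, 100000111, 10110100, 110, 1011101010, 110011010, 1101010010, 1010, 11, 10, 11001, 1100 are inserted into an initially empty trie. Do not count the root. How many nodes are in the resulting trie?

Insert word by word; a character creates a node only if that edge doesn't already exist:
  "11010" → 5 new (1, 1, 0, 1, 0)
  "1100110101" → prefix "110" already present; 7 new (0, 1, 1, 0, 1, 0, 1)
  "101001101" → prefix "1" already present; 8 new (0, 1, 0, 0, 1, 1, 0, 1)
  "100000111" → prefix "10" already present; 7 new (0, 0, 0, 0, 1, 1, 1)
  "10110100" → prefix "101" already present; 5 new (1, 0, 1, 0, 0)
  "110" → prefix "110" already present; 0 new (none)
  "1011101010" → prefix "1011" already present; 6 new (1, 0, 1, 0, 1, 0)
  "110011010" → prefix "110011010" already present; 0 new (none)
  "1101010010" → prefix "11010" already present; 5 new (1, 0, 0, 1, 0)
  "1010" → prefix "1010" already present; 0 new (none)
  "11" → prefix "11" already present; 0 new (none)
  "10" → prefix "10" already present; 0 new (none)
  "11001" → prefix "11001" already present; 0 new (none)
  "1100" → prefix "1100" already present; 0 new (none)
Total nodes = 5 + 7 + 8 + 7 + 5 + 0 + 6 + 0 + 5 + 0 + 0 + 0 + 0 + 0 = 43

43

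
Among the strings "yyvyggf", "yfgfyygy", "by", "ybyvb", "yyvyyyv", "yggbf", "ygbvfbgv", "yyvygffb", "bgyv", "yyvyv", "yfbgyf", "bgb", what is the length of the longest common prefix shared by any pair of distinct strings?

5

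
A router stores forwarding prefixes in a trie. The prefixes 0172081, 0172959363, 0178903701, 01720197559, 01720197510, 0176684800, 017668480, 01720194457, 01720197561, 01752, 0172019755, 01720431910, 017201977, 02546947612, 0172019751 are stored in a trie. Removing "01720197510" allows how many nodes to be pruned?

Walk "01720197510" from the leaf back toward the root, removing each node that no remaining word uses.
The suffix "0" (1 node) is used only by "01720197510"; "0172019751" is itself a stored word, so pruning stops there.
Nodes removed: 1

1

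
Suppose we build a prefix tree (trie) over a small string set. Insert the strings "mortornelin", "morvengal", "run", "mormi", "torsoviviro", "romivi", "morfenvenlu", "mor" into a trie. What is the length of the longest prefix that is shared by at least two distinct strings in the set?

3

The deepest shared node is where two words last agree before diverging.
e.g. "mor" and "morfenvenlu" share the prefix "mor" of length 3; no pair shares a longer one.
Longest shared-prefix length: 3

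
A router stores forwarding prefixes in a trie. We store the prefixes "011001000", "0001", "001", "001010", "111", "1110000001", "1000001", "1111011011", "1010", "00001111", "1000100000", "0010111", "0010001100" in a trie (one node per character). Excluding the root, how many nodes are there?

60

Insert word by word; a character creates a node only if that edge doesn't already exist:
  "011001000" → 9 new (0, 1, 1, 0, 0, 1, 0, 0, 0)
  "0001" → prefix "0" already present; 3 new (0, 0, 1)
  "001" → prefix "00" already present; 1 new (1)
  "001010" → prefix "001" already present; 3 new (0, 1, 0)
  "111" → 3 new (1, 1, 1)
  "1110000001" → prefix "111" already present; 7 new (0, 0, 0, 0, 0, 0, 1)
  "1000001" → prefix "1" already present; 6 new (0, 0, 0, 0, 0, 1)
  "1111011011" → prefix "111" already present; 7 new (1, 0, 1, 1, 0, 1, 1)
  "1010" → prefix "10" already present; 2 new (1, 0)
  "00001111" → prefix "000" already present; 5 new (0, 1, 1, 1, 1)
  "1000100000" → prefix "1000" already present; 6 new (1, 0, 0, 0, 0, 0)
  "0010111" → prefix "00101" already present; 2 new (1, 1)
  "0010001100" → prefix "0010" already present; 6 new (0, 0, 1, 1, 0, 0)
Total nodes = 9 + 3 + 1 + 3 + 3 + 7 + 6 + 7 + 2 + 5 + 6 + 2 + 6 = 60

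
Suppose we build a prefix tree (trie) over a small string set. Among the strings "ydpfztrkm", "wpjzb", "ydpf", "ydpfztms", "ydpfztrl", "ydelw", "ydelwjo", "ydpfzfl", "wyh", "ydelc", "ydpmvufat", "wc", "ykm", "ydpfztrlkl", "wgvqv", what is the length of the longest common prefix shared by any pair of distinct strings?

8

Equivalently: take the maximum, over all pairs, of their longest common prefix length.
"ydpfztrl" and "ydpfztrlkl" agree on "ydpfztrl" (8 characters) before diverging; nothing deeper is shared.
Longest shared-prefix length: 8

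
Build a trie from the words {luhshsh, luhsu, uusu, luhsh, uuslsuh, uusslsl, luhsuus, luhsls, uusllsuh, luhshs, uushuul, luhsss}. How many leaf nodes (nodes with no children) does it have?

A leaf is a node with no children — equivalently, the end of a word that is not a proper prefix of any other stored word.
Those words: "luhshsh", "luhsls", "luhsss", "luhsuus", "uushuul", "uusllsuh", "uuslsuh", "uusslsl", "uusu"
Leaf count: 9

9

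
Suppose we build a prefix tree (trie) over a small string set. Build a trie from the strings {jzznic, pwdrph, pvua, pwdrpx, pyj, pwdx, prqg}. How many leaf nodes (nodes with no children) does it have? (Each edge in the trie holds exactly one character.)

Leaves are exactly the stored words that no other stored word extends.
Those words: "jzznic", "prqg", "pvua", "pwdrph", "pwdrpx", "pwdx", "pyj"
Leaf count: 7

7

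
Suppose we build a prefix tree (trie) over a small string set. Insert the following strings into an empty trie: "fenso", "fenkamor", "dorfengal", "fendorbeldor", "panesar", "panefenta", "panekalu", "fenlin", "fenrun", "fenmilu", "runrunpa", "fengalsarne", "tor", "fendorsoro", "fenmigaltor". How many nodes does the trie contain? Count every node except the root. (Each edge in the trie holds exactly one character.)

83

Trace insertions, counting only characters that open a new branch:
  "fenso" → 5 new (f, e, n, s, o)
  "fenkamor" → prefix "fen" already present; 5 new (k, a, m, o, r)
  "dorfengal" → 9 new (d, o, r, f, e, n, g, a, l)
  "fendorbeldor" → prefix "fen" already present; 9 new (d, o, r, b, e, l, d, o, r)
  "panesar" → 7 new (p, a, n, e, s, a, r)
  "panefenta" → prefix "pane" already present; 5 new (f, e, n, t, a)
  "panekalu" → prefix "pane" already present; 4 new (k, a, l, u)
  "fenlin" → prefix "fen" already present; 3 new (l, i, n)
  "fenrun" → prefix "fen" already present; 3 new (r, u, n)
  "fenmilu" → prefix "fen" already present; 4 new (m, i, l, u)
  "runrunpa" → 8 new (r, u, n, r, u, n, p, a)
  "fengalsarne" → prefix "fen" already present; 8 new (g, a, l, s, a, r, n, e)
  "tor" → 3 new (t, o, r)
  "fendorsoro" → prefix "fendor" already present; 4 new (s, o, r, o)
  "fenmigaltor" → prefix "fenmi" already present; 6 new (g, a, l, t, o, r)
Total nodes = 5 + 5 + 9 + 9 + 7 + 5 + 4 + 3 + 3 + 4 + 8 + 8 + 3 + 4 + 6 = 83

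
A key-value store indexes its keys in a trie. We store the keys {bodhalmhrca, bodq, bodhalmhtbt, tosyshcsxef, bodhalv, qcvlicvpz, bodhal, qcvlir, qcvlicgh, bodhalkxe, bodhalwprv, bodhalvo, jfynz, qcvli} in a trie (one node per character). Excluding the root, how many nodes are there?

For each word, the new-node count is its length minus the longest prefix already in the trie:
  "bodhalmhrca" → 11 new (b, o, d, h, a, l, m, h, r, c, a)
  "bodq" → prefix "bod" already present; 1 new (q)
  "bodhalmhtbt" → prefix "bodhalmh" already present; 3 new (t, b, t)
  "tosyshcsxef" → 11 new (t, o, s, y, s, h, c, s, x, e, f)
  "bodhalv" → prefix "bodhal" already present; 1 new (v)
  "qcvlicvpz" → 9 new (q, c, v, l, i, c, v, p, z)
  "bodhal" → prefix "bodhal" already present; 0 new (none)
  "qcvlir" → prefix "qcvli" already present; 1 new (r)
  "qcvlicgh" → prefix "qcvlic" already present; 2 new (g, h)
  "bodhalkxe" → prefix "bodhal" already present; 3 new (k, x, e)
  "bodhalwprv" → prefix "bodhal" already present; 4 new (w, p, r, v)
  "bodhalvo" → prefix "bodhalv" already present; 1 new (o)
  "jfynz" → 5 new (j, f, y, n, z)
  "qcvli" → prefix "qcvli" already present; 0 new (none)
Total nodes = 11 + 1 + 3 + 11 + 1 + 9 + 0 + 1 + 2 + 3 + 4 + 1 + 5 + 0 = 52

52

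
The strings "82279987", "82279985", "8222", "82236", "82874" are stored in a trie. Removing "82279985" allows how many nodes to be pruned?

1

Walk "82279985" from the leaf back toward the root, removing each node that no remaining word uses.
The suffix "5" (1 node) is used only by "82279985"; the node for "8227998" still has the child "7", so pruning stops there.
Nodes removed: 1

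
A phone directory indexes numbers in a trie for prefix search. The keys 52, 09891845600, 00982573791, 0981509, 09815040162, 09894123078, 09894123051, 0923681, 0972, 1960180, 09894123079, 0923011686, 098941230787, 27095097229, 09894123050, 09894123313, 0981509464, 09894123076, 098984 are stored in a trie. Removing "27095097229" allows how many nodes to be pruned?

11

Walk "27095097229" from the leaf back toward the root, removing each node that no remaining word uses.
No other word shares any prefix with "27095097229", so all 11 of its nodes go.
Nodes removed: 11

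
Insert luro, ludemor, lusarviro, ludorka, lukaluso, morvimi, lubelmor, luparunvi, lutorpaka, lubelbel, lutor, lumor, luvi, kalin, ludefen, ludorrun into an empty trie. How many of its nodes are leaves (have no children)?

A leaf is a node with no children — equivalently, the end of a word that is not a proper prefix of any other stored word.
Those words: "kalin", "lubelbel", "lubelmor", "ludefen", "ludemor", "ludorka", "ludorrun", "lukaluso", "lumor", "luparunvi", "luro", "lusarviro", "lutorpaka", "luvi", "morvimi"
Leaf count: 15

15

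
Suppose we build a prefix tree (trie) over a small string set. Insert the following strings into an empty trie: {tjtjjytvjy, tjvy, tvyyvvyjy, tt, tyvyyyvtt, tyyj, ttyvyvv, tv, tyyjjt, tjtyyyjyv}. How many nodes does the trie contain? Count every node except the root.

44

Count nodes per top-level branch (shared prefixes stored once):
  't'-branch (tjtjjytvjy, tjtyyyjyv, tjvy, tt, ttyvyvv, tv, tvyyvvyjy, tyvyyyvtt, tyyj, tyyjjt): 44 nodes
Sum: 44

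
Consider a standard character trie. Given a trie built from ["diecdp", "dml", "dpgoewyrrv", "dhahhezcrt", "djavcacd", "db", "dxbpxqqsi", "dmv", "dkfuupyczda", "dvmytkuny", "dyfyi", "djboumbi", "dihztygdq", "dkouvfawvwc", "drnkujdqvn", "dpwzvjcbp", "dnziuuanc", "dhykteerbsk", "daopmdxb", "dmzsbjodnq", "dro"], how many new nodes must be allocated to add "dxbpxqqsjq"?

2

"dxbpxqqs" is already a path in the trie; the remaining "jq" must be added.
Each of the 2 remaining characters creates one node.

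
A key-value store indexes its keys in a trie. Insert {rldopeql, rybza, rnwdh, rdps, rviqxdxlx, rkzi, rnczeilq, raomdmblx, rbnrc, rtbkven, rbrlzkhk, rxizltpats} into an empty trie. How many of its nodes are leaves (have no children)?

A leaf is a node with no children — equivalently, the end of a word that is not a proper prefix of any other stored word.
Those words: "raomdmblx", "rbnrc", "rbrlzkhk", "rdps", "rkzi", "rldopeql", "rnczeilq", "rnwdh", "rtbkven", "rviqxdxlx", "rxizltpats", "rybza"
Leaf count: 12

12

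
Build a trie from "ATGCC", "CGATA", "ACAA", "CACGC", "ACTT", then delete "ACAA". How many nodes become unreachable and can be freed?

Walk "ACAA" from the leaf back toward the root, removing each node that no remaining word uses.
The suffix "AA" (2 nodes) is used only by "ACAA"; the node for "AC" still has the child "T", so pruning stops there.
Nodes removed: 2

2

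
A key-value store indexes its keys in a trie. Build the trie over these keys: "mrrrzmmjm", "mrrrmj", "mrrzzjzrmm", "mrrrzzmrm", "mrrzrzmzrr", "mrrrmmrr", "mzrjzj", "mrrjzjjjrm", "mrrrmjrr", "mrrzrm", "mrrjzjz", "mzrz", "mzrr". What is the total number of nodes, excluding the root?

Count nodes per top-level branch (shared prefixes stored once):
  'm'-branch (mrrjzjjjrm, mrrjzjz, mrrrmj, mrrrmjrr, mrrrmmrr, mrrrzmmjm, mrrrzzmrm, mrrzrm, mrrzrzmzrr, mrrzzjzrmm, mzrjzj, mzrr, mzrz): 49 nodes
Sum: 49

49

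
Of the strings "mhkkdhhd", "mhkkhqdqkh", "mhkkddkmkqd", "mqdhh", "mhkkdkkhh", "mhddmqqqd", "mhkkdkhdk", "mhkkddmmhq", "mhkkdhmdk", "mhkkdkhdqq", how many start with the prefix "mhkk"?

8

Filter for entries beginning with "mhkk":
Matches: "mhkkddkmkqd", "mhkkddmmhq", "mhkkdhhd", "mhkkdhmdk", "mhkkdkhdk", "mhkkdkhdqq", "mhkkdkkhh", "mhkkhqdqkh"
Count: 8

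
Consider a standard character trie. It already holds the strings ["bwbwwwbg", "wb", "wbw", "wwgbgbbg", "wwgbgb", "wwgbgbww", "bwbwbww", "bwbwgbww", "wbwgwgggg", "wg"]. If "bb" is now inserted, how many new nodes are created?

1

"b" is already a path in the trie; the remaining "b" must be added.
So 2 − 1 = 1 new nodes.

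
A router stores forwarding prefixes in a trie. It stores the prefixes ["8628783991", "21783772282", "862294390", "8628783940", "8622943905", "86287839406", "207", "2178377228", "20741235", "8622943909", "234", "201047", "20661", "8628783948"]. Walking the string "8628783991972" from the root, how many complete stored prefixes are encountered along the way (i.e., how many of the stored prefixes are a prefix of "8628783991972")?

Check each prefix of "8628783991972" against the stored set — each match is an end-marker on the path.
Prefixes of the query that are stored words: "8628783991"
Count: 1

1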